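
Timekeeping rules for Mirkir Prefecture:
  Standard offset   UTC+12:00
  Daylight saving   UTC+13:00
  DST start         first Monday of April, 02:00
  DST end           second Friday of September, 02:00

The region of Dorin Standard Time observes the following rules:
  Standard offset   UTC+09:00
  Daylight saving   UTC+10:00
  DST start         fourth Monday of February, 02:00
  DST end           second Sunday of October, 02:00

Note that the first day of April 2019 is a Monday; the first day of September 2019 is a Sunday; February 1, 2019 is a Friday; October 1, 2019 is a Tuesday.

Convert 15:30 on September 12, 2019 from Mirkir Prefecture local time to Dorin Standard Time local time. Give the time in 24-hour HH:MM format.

12:30

1 April 2019 is a Monday, so the first Monday is April 1.
1 September 2019 is a Sunday, so the first Friday is September 6 and the second is September 13.
September 12, 2019 lies within the daylight-saving period (1 April – 13 September), so Mirkir Prefecture is on daylight time, UTC+13:00.
15:30 Mirkir Prefecture − 13h = 02:30 UTC.
1 February 2019 is a Friday, so the first Monday is February 4 and the fourth is February 25.
1 October 2019 is a Tuesday, so the first Sunday is October 6 and the second is October 13.
At the standard offset (UTC+09:00), 02:30 UTC + 9h = 11:30 Dorin Standard Time standard time.
The standard-time date in Dorin Standard Time, September 12, 2019, falls between 25 February and 13 October, so daylight saving is in effect and Dorin Standard Time is at UTC+10:00.
02:30 UTC + 10h = 12:30 Dorin Standard Time.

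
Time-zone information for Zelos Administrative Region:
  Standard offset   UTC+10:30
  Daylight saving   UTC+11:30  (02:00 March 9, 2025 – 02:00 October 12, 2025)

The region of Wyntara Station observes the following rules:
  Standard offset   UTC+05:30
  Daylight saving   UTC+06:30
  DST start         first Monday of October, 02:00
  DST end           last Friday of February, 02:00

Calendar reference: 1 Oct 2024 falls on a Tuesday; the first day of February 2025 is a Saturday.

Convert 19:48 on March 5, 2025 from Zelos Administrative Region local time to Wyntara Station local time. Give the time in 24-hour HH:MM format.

14:48

Daylight saving runs 9 March – 12 October; March 5, 2025 is outside that window, so Zelos Administrative Region is on standard time at UTC+10:30.
19:48 Zelos Administrative Region − 10h30m = 09:18 UTC.
1 October 2024 is a Tuesday, so the first Monday is October 7.
1 February 2025 is a Saturday, so Fridays fall on 7, 14, 21, 28; the last is February 28.
At the standard offset (UTC+05:30), 09:18 UTC + 5h30m = 14:48 Wyntara Station standard time.
Daylight saving runs 7 October 2024 – 28 February 2025; the standard-time date in Wyntara Station, March 5, 2025, is outside that window, so Wyntara Station is on standard time at UTC+05:30.
09:18 UTC + 5h30m = 14:48 Wyntara Station.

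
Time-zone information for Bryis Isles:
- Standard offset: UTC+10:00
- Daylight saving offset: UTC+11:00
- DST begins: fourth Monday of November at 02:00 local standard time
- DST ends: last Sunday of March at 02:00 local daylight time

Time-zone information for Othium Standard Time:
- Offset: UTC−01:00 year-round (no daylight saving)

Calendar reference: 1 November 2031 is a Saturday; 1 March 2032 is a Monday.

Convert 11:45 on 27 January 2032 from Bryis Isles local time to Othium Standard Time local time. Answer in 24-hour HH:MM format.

1 November 2031 is a Saturday, so the first Monday is November 3 and the fourth is November 24.
1 March 2032 is a Monday, so Sundays fall on 7, 14, 21, 28; the last is March 28.
Daylight saving runs 24 November 2031 – 28 March 2032; 27 January 2032 is inside that window, so Bryis Isles is at UTC+11:00.
11:45 Bryis Isles − 11h = 00:45 UTC.
Othium Standard Time has no daylight saving, so its offset is UTC−01:00 year-round.
00:45 UTC − 1h = 23:45 Othium Standard Time (rolling into the previous day, 26 January 2032).

23:45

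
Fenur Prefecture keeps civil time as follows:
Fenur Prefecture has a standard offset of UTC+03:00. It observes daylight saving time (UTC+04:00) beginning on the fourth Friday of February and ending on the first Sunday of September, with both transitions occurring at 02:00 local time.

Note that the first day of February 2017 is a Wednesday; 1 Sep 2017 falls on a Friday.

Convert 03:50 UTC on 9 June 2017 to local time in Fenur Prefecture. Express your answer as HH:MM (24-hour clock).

1 February 2017 is a Wednesday, so the first Friday is February 3 and the fourth is February 24.
1 September 2017 is a Friday, so the first Sunday is September 3.
At the standard offset (UTC+03:00), 03:50 UTC + 3h = 06:50 Fenur Prefecture standard time.
The standard-time date in Fenur Prefecture, 9 June 2017, falls between 24 February and 3 September, so daylight saving is in effect and Fenur Prefecture is at UTC+04:00.
03:50 UTC + 4h = 07:50 local.

07:50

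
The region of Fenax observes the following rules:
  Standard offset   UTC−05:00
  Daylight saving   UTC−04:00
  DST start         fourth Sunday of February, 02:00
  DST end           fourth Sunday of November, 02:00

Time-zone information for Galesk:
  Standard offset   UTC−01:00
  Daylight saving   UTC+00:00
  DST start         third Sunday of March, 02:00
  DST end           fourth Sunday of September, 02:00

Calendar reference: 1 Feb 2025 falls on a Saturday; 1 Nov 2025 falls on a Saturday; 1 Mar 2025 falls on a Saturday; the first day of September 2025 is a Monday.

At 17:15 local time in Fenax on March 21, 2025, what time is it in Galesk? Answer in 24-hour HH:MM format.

21:15

1 February 2025 is a Saturday, so the first Sunday is February 2 and the fourth is February 23.
1 November 2025 is a Saturday, so the first Sunday is November 2 and the fourth is November 23.
Daylight saving runs 23 February – 23 November; March 21, 2025 is inside that window, so Fenax is at UTC−04:00.
17:15 Fenax + 4h = 21:15 UTC.
1 March 2025 is a Saturday, so the first Sunday is March 2 and the third is March 16.
1 September 2025 is a Monday, so the first Sunday is September 7 and the fourth is September 28.
At the standard offset (UTC−01:00), 21:15 UTC − 1h = 20:15 Galesk standard time.
Daylight saving runs 16 March – 28 September; the standard-time date in Galesk, March 21, 2025, is inside that window, so Galesk is at UTC+00:00.
21:15 UTC + 0h = 21:15 Galesk.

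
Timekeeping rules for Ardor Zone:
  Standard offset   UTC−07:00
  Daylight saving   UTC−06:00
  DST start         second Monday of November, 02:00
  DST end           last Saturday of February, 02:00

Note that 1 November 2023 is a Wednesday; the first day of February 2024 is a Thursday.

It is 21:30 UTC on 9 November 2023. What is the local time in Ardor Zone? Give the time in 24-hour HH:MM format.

1 November 2023 is a Wednesday, so the first Monday is November 6 and the second is November 13.
1 February 2024 is a Thursday, so Saturdays fall on 3, 10, 17, 24; the last is February 24.
At the standard offset (UTC−07:00), 21:30 UTC − 7h = 14:30 Ardor Zone standard time.
The standard-time date in Ardor Zone, 9 November 2023, does not fall between 13 November 2023 and 24 February 2024, so daylight saving is not in effect and Ardor Zone is at UTC−07:00.
21:30 UTC − 7h = 14:30 local.

14:30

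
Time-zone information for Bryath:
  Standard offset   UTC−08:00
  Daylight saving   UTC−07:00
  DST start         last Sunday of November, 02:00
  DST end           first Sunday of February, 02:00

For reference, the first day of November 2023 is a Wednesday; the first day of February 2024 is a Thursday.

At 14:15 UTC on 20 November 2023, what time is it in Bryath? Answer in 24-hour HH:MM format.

06:15

1 November 2023 is a Wednesday, so Sundays fall on 5, 12, 19, 26; the last is November 26.
1 February 2024 is a Thursday, so the first Sunday is February 4.
At the standard offset (UTC−08:00), 14:15 UTC − 8h = 06:15 Bryath standard time.
Daylight saving runs 26 November 2023 – 4 February 2024; the standard-time date in Bryath, 20 November 2023, is outside that window, so Bryath is on standard time at UTC−08:00.
14:15 UTC − 8h = 06:15 local.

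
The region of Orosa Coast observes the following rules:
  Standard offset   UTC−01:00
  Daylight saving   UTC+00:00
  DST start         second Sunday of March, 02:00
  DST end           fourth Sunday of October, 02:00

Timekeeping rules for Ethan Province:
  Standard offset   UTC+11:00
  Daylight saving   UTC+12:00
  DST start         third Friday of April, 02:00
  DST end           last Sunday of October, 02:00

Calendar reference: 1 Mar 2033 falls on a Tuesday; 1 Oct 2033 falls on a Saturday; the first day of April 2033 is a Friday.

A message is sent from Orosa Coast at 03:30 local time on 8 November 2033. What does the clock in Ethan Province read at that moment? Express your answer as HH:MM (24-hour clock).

1 March 2033 is a Tuesday, so the first Sunday is March 6 and the second is March 13.
1 October 2033 is a Saturday, so the first Sunday is October 2 and the fourth is October 23.
8 November 2033 is outside the daylight-saving period (13 March – 23 October), so Orosa Coast is on standard time, UTC−01:00.
03:30 Orosa Coast + 1h = 04:30 UTC.
1 April 2033 is a Friday, so the first Friday is April 1 and the third is April 15.
1 October 2033 is a Saturday, so Sundays fall on 2, 9, 16, 23, 30; the last is October 30.
At the standard offset (UTC+11:00), 04:30 UTC + 11h = 15:30 Ethan Province standard time.
Daylight saving runs 15 April – 30 October; the standard-time date in Ethan Province, 8 November 2033, is outside that window, so Ethan Province is on standard time at UTC+11:00.
04:30 UTC + 11h = 15:30 Ethan Province.

15:30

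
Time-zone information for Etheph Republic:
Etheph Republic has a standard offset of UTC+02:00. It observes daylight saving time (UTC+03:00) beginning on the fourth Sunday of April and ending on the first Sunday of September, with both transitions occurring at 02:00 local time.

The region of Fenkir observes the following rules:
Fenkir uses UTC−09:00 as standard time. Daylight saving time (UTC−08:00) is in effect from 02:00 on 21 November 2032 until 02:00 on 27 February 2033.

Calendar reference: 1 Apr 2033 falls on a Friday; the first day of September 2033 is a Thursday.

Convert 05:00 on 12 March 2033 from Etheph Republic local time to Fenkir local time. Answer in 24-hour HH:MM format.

1 April 2033 is a Friday, so the first Sunday is April 3 and the fourth is April 24.
1 September 2033 is a Thursday, so the first Sunday is September 4.
12 March 2033 does not fall between 24 April and 4 September, so daylight saving is not in effect and Etheph Republic is at UTC+02:00.
05:00 Etheph Republic − 2h = 03:00 UTC.
At the standard offset (UTC−09:00), 03:00 UTC − 9h = 18:00 Fenkir standard time (rolling into the previous day, 11 March 2033).
Daylight saving runs 21 November 2032 – 27 February 2033; the standard-time date in Fenkir, 11 March 2033, is outside that window, so Fenkir is on standard time at UTC−09:00.
03:00 UTC − 9h = 18:00 Fenkir (rolling into the previous day, 11 March 2033).

18:00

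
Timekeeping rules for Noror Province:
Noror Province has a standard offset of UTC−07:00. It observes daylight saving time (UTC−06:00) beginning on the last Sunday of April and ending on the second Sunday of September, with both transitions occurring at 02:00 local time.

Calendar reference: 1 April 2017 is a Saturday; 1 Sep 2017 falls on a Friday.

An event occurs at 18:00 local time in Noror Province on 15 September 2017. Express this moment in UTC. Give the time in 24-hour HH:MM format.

01:00

1 April 2017 is a Saturday, so Sundays fall on 2, 9, 16, 23, 30; the last is April 30.
1 September 2017 is a Friday, so the first Sunday is September 3 and the second is September 10.
Daylight saving runs 30 April – 10 September; 15 September 2017 is outside that window, so Noror Province is on standard time at UTC−07:00.
18:00 local + 7h = 01:00 UTC (rolling into the next day, 16 September 2017).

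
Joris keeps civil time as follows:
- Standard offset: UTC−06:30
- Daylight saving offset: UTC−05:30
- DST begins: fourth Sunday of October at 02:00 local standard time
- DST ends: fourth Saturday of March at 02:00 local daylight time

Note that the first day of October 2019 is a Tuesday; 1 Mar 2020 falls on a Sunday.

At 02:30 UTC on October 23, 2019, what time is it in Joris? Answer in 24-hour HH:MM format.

20:00

1 October 2019 is a Tuesday, so the first Sunday is October 6 and the fourth is October 27.
1 March 2020 is a Sunday, so the first Saturday is March 7 and the fourth is March 28.
At the standard offset (UTC−06:30), 02:30 UTC − 6h30m = 20:00 Joris standard time (rolling into the previous day, 22 October 2019).
Daylight saving runs 27 October 2019 – 28 March 2020; the standard-time date in Joris, October 22, 2019, is outside that window, so Joris is on standard time at UTC−06:30.
02:30 UTC − 6h30m = 20:00 local (rolling into the previous day, 22 October 2019).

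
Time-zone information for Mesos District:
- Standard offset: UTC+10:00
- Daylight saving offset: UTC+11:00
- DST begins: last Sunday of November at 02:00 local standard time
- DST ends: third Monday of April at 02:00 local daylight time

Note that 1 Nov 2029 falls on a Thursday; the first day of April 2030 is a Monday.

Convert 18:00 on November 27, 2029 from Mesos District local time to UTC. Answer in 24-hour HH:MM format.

07:00

1 November 2029 is a Thursday, so Sundays fall on 4, 11, 18, 25; the last is November 25.
1 April 2030 is a Monday, so the first Monday is April 1 and the third is April 15.
Daylight saving runs 25 November 2029 – 15 April 2030; November 27, 2029 is inside that window, so Mesos District is at UTC+11:00.
18:00 local − 11h = 07:00 UTC.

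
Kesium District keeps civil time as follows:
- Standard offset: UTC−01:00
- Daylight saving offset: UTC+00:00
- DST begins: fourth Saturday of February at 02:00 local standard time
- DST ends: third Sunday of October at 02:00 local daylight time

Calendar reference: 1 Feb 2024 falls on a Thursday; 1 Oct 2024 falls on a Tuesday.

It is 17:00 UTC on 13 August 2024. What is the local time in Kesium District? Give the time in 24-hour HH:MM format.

1 February 2024 is a Thursday, so the first Saturday is February 3 and the fourth is February 24.
1 October 2024 is a Tuesday, so the first Sunday is October 6 and the third is October 20.
At the standard offset (UTC−01:00), 17:00 UTC − 1h = 16:00 Kesium District standard time.
The standard-time date in Kesium District, 13 August 2024, lies within the daylight-saving period (24 February – 20 October), so Kesium District is on daylight time, UTC+00:00.
17:00 UTC + 0h = 17:00 local.

17:00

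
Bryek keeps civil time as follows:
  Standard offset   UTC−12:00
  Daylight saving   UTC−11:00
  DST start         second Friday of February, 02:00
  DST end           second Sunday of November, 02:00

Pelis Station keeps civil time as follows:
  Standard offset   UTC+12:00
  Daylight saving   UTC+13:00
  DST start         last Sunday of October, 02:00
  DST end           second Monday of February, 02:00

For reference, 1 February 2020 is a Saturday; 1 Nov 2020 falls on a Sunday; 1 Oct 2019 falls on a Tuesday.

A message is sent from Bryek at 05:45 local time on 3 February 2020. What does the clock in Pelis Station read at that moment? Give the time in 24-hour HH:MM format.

1 February 2020 is a Saturday, so the first Friday is February 7 and the second is February 14.
1 November 2020 is a Sunday, so the first Sunday is November 1 and the second is November 8.
Daylight saving runs 14 February – 8 November; 3 February 2020 is outside that window, so Bryek is on standard time at UTC−12:00.
05:45 Bryek + 12h = 17:45 UTC.
1 October 2019 is a Tuesday, so Sundays fall on 6, 13, 20, 27; the last is October 27.
1 February 2020 is a Saturday, so the first Monday is February 3 and the second is February 10.
At the standard offset (UTC+12:00), 17:45 UTC + 12h = 05:45 Pelis Station standard time (rolling into the next day, 4 February 2020).
Daylight saving runs 27 October 2019 – 10 February 2020; the standard-time date in Pelis Station, 4 February 2020, is inside that window, so Pelis Station is at UTC+13:00.
17:45 UTC + 13h = 06:45 Pelis Station (rolling into the next day, 4 February 2020).

06:45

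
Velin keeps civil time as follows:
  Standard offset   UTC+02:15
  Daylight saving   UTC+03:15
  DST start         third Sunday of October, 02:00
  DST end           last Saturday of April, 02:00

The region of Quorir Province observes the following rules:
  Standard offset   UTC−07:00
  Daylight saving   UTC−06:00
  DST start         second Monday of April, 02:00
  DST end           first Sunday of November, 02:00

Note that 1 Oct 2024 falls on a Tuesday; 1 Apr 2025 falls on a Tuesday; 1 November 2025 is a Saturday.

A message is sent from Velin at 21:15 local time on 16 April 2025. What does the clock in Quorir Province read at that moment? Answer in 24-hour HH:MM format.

12:00

1 October 2024 is a Tuesday, so the first Sunday is October 6 and the third is October 20.
1 April 2025 is a Tuesday, so Saturdays fall on 5, 12, 19, 26; the last is April 26.
Daylight saving runs 20 October 2024 – 26 April 2025; 16 April 2025 is inside that window, so Velin is at UTC+03:15.
21:15 Velin − 3h15m = 18:00 UTC.
1 April 2025 is a Tuesday, so the first Monday is April 7 and the second is April 14.
1 November 2025 is a Saturday, so the first Sunday is November 2.
At the standard offset (UTC−07:00), 18:00 UTC − 7h = 11:00 Quorir Province standard time.
Daylight saving runs 14 April – 2 November; the standard-time date in Quorir Province, 16 April 2025, is inside that window, so Quorir Province is at UTC−06:00.
18:00 UTC − 6h = 12:00 Quorir Province.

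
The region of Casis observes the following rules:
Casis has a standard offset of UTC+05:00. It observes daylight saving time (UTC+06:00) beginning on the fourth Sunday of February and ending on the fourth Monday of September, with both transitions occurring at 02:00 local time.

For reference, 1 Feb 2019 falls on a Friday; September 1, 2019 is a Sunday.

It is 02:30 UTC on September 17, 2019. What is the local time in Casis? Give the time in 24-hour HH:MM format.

1 February 2019 is a Friday, so the first Sunday is February 3 and the fourth is February 24.
1 September 2019 is a Sunday, so the first Monday is September 2 and the fourth is September 23.
At the standard offset (UTC+05:00), 02:30 UTC + 5h = 07:30 Casis standard time.
The standard-time date in Casis, September 17, 2019, falls between 24 February and 23 September, so daylight saving is in effect and Casis is at UTC+06:00.
02:30 UTC + 6h = 08:30 local.

08:30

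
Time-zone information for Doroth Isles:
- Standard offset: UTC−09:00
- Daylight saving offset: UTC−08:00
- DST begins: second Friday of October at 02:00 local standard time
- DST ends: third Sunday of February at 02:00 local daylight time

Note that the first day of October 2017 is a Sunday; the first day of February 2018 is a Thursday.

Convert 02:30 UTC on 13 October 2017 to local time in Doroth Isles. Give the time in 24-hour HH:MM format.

17:30

1 October 2017 is a Sunday, so the first Friday is October 6 and the second is October 13.
1 February 2018 is a Thursday, so the first Sunday is February 4 and the third is February 18.
At the standard offset (UTC−09:00), 02:30 UTC − 9h = 17:30 Doroth Isles standard time (rolling into the previous day, 12 October 2017).
The standard-time date in Doroth Isles, 12 October 2017, does not fall between 13 October 2017 and 18 February 2018, so daylight saving is not in effect and Doroth Isles is at UTC−09:00.
02:30 UTC − 9h = 17:30 local (rolling into the previous day, 12 October 2017).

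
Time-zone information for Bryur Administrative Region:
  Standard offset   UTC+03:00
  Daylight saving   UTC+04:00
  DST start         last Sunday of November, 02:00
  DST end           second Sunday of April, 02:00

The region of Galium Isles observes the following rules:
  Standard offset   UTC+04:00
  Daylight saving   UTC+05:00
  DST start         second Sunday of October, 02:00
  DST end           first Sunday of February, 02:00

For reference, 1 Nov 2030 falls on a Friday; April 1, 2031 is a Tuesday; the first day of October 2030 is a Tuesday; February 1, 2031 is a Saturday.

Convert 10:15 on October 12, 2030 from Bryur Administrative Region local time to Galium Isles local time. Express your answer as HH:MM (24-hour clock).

11:15

1 November 2030 is a Friday, so Sundays fall on 3, 10, 17, 24; the last is November 24.
1 April 2031 is a Tuesday, so the first Sunday is April 6 and the second is April 13.
Daylight saving runs 24 November 2030 – 13 April 2031; October 12, 2030 is outside that window, so Bryur Administrative Region is on standard time at UTC+03:00.
10:15 Bryur Administrative Region − 3h = 07:15 UTC.
1 October 2030 is a Tuesday, so the first Sunday is October 6 and the second is October 13.
1 February 2031 is a Saturday, so the first Sunday is February 2.
At the standard offset (UTC+04:00), 07:15 UTC + 4h = 11:15 Galium Isles standard time.
The standard-time date in Galium Isles, October 12, 2030, is outside the daylight-saving period (13 October 2030 – 2 February 2031), so Galium Isles is on standard time, UTC+04:00.
07:15 UTC + 4h = 11:15 Galium Isles.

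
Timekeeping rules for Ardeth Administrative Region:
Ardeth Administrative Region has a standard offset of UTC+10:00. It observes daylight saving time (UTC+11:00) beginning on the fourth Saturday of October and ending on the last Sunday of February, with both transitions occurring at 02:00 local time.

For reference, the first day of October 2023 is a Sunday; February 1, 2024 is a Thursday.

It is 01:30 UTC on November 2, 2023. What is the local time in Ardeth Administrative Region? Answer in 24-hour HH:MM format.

12:30

1 October 2023 is a Sunday, so the first Saturday is October 7 and the fourth is October 28.
1 February 2024 is a Thursday, so Sundays fall on 4, 11, 18, 25; the last is February 25.
At the standard offset (UTC+10:00), 01:30 UTC + 10h = 11:30 Ardeth Administrative Region standard time.
The standard-time date in Ardeth Administrative Region, November 2, 2023, lies within the daylight-saving period (28 October 2023 – 25 February 2024), so Ardeth Administrative Region is on daylight time, UTC+11:00.
01:30 UTC + 11h = 12:30 local.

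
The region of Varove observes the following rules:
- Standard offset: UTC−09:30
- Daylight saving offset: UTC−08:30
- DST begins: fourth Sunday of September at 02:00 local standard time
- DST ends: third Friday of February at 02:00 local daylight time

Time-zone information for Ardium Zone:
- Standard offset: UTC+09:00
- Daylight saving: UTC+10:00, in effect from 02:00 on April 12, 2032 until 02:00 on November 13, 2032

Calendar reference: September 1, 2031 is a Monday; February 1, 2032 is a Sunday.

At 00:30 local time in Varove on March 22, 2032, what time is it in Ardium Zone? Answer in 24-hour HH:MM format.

1 September 2031 is a Monday, so the first Sunday is September 7 and the fourth is September 28.
1 February 2032 is a Sunday, so the first Friday is February 6 and the third is February 20.
Daylight saving runs 28 September 2031 – 20 February 2032; March 22, 2032 is outside that window, so Varove is on standard time at UTC−09:30.
00:30 Varove + 9h30m = 10:00 UTC.
At the standard offset (UTC+09:00), 10:00 UTC + 9h = 19:00 Ardium Zone standard time.
The standard-time date in Ardium Zone, March 22, 2032, is outside the daylight-saving period (12 April – 13 November), so Ardium Zone is on standard time, UTC+09:00.
10:00 UTC + 9h = 19:00 Ardium Zone.

19:00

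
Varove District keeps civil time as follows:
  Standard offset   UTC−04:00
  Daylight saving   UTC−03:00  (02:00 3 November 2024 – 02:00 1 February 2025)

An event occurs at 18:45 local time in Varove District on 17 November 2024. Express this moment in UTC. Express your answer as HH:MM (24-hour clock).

17 November 2024 lies within the daylight-saving period (3 November 2024 – 1 February 2025), so Varove District is on daylight time, UTC−03:00.
18:45 local + 3h = 21:45 UTC.

21:45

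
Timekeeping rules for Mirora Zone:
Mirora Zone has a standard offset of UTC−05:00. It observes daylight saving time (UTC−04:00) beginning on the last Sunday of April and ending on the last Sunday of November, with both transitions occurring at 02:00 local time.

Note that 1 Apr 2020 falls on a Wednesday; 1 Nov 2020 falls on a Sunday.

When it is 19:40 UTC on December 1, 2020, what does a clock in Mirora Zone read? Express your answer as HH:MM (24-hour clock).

14:40

1 April 2020 is a Wednesday, so Sundays fall on 5, 12, 19, 26; the last is April 26.
1 November 2020 is a Sunday, so Sundays fall on 1, 8, 15, 22, 29; the last is November 29.
At the standard offset (UTC−05:00), 19:40 UTC − 5h = 14:40 Mirora Zone standard time.
The standard-time date in Mirora Zone, December 1, 2020, does not fall between 26 April and 29 November, so daylight saving is not in effect and Mirora Zone is at UTC−05:00.
19:40 UTC − 5h = 14:40 local.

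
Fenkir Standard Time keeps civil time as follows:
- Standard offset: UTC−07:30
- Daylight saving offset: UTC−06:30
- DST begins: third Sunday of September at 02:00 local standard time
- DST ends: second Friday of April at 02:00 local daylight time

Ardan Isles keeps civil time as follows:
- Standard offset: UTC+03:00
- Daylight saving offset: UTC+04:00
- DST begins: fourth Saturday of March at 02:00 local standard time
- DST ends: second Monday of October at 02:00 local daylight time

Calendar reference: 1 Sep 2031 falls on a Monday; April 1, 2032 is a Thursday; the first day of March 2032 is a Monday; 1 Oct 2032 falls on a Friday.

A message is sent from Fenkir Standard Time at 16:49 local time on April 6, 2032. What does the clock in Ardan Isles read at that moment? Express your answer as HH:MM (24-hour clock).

03:19

1 September 2031 is a Monday, so the first Sunday is September 7 and the third is September 21.
1 April 2032 is a Thursday, so the first Friday is April 2 and the second is April 9.
April 6, 2032 lies within the daylight-saving period (21 September 2031 – 9 April 2032), so Fenkir Standard Time is on daylight time, UTC−06:30.
16:49 Fenkir Standard Time + 6h30m = 23:19 UTC.
1 March 2032 is a Monday, so the first Saturday is March 6 and the fourth is March 27.
1 October 2032 is a Friday, so the first Monday is October 4 and the second is October 11.
At the standard offset (UTC+03:00), 23:19 UTC + 3h = 02:19 Ardan Isles standard time (rolling into the next day, 7 April 2032).
Daylight saving runs 27 March – 11 October; the standard-time date in Ardan Isles, April 7, 2032, is inside that window, so Ardan Isles is at UTC+04:00.
23:19 UTC + 4h = 03:19 Ardan Isles (rolling into the next day, 7 April 2032).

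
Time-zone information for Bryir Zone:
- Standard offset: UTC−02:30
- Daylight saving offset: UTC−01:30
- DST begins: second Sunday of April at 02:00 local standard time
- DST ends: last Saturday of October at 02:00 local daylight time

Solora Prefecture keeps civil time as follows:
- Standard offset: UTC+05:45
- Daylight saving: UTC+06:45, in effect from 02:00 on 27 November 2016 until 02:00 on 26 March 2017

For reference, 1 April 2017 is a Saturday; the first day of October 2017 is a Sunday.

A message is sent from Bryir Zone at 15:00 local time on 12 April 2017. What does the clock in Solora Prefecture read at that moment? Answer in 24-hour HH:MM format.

22:15

1 April 2017 is a Saturday, so the first Sunday is April 2 and the second is April 9.
1 October 2017 is a Sunday, so Saturdays fall on 7, 14, 21, 28; the last is October 28.
12 April 2017 falls between 9 April and 28 October, so daylight saving is in effect and Bryir Zone is at UTC−01:30.
15:00 Bryir Zone + 1h30m = 16:30 UTC.
At the standard offset (UTC+05:45), 16:30 UTC + 5h45m = 22:15 Solora Prefecture standard time.
The standard-time date in Solora Prefecture, 12 April 2017, does not fall between 27 November 2016 and 26 March 2017, so daylight saving is not in effect and Solora Prefecture is at UTC+05:45.
16:30 UTC + 5h45m = 22:15 Solora Prefecture.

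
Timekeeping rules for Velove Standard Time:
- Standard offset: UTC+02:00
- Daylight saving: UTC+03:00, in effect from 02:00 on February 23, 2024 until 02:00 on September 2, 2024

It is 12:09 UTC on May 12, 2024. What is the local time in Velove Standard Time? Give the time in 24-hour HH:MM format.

15:09

At the standard offset (UTC+02:00), 12:09 UTC + 2h = 14:09 Velove Standard Time standard time.
The standard-time date in Velove Standard Time, May 12, 2024, lies within the daylight-saving period (23 February – 2 September), so Velove Standard Time is on daylight time, UTC+03:00.
12:09 UTC + 3h = 15:09 local.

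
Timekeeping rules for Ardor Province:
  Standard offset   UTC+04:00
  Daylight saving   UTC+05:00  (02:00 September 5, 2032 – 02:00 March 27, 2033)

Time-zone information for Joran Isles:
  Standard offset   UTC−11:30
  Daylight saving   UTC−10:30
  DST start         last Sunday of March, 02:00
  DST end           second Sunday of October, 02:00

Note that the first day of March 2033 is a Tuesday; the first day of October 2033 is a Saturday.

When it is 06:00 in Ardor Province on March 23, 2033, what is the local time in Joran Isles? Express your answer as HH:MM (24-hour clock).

13:30

March 23, 2033 lies within the daylight-saving period (5 September 2032 – 27 March 2033), so Ardor Province is on daylight time, UTC+05:00.
06:00 Ardor Province − 5h = 01:00 UTC.
1 March 2033 is a Tuesday, so Sundays fall on 6, 13, 20, 27; the last is March 27.
1 October 2033 is a Saturday, so the first Sunday is October 2 and the second is October 9.
At the standard offset (UTC−11:30), 01:00 UTC − 11h30m = 13:30 Joran Isles standard time (rolling into the previous day, 22 March 2033).
The standard-time date in Joran Isles, March 22, 2033, is outside the daylight-saving period (27 March – 9 October), so Joran Isles is on standard time, UTC−11:30.
01:00 UTC − 11h30m = 13:30 Joran Isles (rolling into the previous day, 22 March 2033).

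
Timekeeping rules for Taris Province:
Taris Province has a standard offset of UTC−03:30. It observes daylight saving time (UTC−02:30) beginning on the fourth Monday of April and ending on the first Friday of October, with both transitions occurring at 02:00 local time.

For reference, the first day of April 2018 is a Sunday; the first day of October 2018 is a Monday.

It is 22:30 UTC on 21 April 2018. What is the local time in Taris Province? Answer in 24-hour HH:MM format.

1 April 2018 is a Sunday, so the first Monday is April 2 and the fourth is April 23.
1 October 2018 is a Monday, so the first Friday is October 5.
At the standard offset (UTC−03:30), 22:30 UTC − 3h30m = 19:00 Taris Province standard time.
The standard-time date in Taris Province, 21 April 2018, does not fall between 23 April and 5 October, so daylight saving is not in effect and Taris Province is at UTC−03:30.
22:30 UTC − 3h30m = 19:00 local.

19:00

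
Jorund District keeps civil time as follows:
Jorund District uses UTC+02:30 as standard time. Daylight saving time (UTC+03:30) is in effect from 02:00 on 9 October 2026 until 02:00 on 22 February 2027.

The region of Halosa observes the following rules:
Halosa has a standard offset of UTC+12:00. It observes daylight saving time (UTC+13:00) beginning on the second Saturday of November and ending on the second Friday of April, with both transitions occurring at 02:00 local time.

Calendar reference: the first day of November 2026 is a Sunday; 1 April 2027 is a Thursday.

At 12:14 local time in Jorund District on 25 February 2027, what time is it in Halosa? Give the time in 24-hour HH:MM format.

22:44

Daylight saving runs 9 October 2026 – 22 February 2027; 25 February 2027 is outside that window, so Jorund District is on standard time at UTC+02:30.
12:14 Jorund District − 2h30m = 09:44 UTC.
1 November 2026 is a Sunday, so the first Saturday is November 7 and the second is November 14.
1 April 2027 is a Thursday, so the first Friday is April 2 and the second is April 9.
At the standard offset (UTC+12:00), 09:44 UTC + 12h = 21:44 Halosa standard time.
The standard-time date in Halosa, 25 February 2027, lies within the daylight-saving period (14 November 2026 – 9 April 2027), so Halosa is on daylight time, UTC+13:00.
09:44 UTC + 13h = 22:44 Halosa.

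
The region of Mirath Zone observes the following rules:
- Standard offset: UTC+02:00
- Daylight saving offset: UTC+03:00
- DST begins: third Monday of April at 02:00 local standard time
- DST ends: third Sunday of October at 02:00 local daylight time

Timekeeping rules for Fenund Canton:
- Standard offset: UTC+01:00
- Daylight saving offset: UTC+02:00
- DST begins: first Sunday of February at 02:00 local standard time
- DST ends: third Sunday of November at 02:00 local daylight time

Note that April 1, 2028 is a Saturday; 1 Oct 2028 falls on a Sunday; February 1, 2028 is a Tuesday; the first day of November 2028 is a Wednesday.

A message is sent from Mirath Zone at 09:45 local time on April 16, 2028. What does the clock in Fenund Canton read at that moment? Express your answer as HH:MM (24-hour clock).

1 April 2028 is a Saturday, so the first Monday is April 3 and the third is April 17.
1 October 2028 is a Sunday, so the first Sunday is October 1 and the third is October 15.
Daylight saving runs 17 April – 15 October; April 16, 2028 is outside that window, so Mirath Zone is on standard time at UTC+02:00.
09:45 Mirath Zone − 2h = 07:45 UTC.
1 February 2028 is a Tuesday, so the first Sunday is February 6.
1 November 2028 is a Wednesday, so the first Sunday is November 5 and the third is November 19.
At the standard offset (UTC+01:00), 07:45 UTC + 1h = 08:45 Fenund Canton standard time.
Daylight saving runs 6 February – 19 November; the standard-time date in Fenund Canton, April 16, 2028, is inside that window, so Fenund Canton is at UTC+02:00.
07:45 UTC + 2h = 09:45 Fenund Canton.

09:45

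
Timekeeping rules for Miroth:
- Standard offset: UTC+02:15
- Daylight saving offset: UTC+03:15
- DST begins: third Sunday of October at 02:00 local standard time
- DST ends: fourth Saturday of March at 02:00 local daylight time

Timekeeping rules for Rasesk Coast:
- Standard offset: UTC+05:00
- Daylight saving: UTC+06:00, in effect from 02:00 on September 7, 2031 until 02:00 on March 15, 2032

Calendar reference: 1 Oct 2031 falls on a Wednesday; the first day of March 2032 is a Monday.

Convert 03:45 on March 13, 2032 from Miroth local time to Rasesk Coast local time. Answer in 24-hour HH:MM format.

06:30

1 October 2031 is a Wednesday, so the first Sunday is October 5 and the third is October 19.
1 March 2032 is a Monday, so the first Saturday is March 6 and the fourth is March 27.
March 13, 2032 falls between 19 October 2031 and 27 March 2032, so daylight saving is in effect and Miroth is at UTC+03:15.
03:45 Miroth − 3h15m = 00:30 UTC.
At the standard offset (UTC+05:00), 00:30 UTC + 5h = 05:30 Rasesk Coast standard time.
The standard-time date in Rasesk Coast, March 13, 2032, lies within the daylight-saving period (7 September 2031 – 15 March 2032), so Rasesk Coast is on daylight time, UTC+06:00.
00:30 UTC + 6h = 06:30 Rasesk Coast.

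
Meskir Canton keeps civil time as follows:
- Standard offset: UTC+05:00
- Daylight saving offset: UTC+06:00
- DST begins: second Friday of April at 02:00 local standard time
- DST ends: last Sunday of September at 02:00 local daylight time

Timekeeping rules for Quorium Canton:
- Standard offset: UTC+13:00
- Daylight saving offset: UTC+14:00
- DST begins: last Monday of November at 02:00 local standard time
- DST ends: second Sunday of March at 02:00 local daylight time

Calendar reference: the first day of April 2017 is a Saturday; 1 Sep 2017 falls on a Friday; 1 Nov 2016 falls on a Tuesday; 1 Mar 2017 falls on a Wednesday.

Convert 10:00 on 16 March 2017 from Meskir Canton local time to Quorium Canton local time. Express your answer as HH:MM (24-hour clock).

18:00

1 April 2017 is a Saturday, so the first Friday is April 7 and the second is April 14.
1 September 2017 is a Friday, so Sundays fall on 3, 10, 17, 24; the last is September 24.
16 March 2017 does not fall between 14 April and 24 September, so daylight saving is not in effect and Meskir Canton is at UTC+05:00.
10:00 Meskir Canton − 5h = 05:00 UTC.
1 November 2016 is a Tuesday, so Mondays fall on 7, 14, 21, 28; the last is November 28.
1 March 2017 is a Wednesday, so the first Sunday is March 5 and the second is March 12.
At the standard offset (UTC+13:00), 05:00 UTC + 13h = 18:00 Quorium Canton standard time.
Daylight saving runs 28 November 2016 – 12 March 2017; the standard-time date in Quorium Canton, 16 March 2017, is outside that window, so Quorium Canton is on standard time at UTC+13:00.
05:00 UTC + 13h = 18:00 Quorium Canton.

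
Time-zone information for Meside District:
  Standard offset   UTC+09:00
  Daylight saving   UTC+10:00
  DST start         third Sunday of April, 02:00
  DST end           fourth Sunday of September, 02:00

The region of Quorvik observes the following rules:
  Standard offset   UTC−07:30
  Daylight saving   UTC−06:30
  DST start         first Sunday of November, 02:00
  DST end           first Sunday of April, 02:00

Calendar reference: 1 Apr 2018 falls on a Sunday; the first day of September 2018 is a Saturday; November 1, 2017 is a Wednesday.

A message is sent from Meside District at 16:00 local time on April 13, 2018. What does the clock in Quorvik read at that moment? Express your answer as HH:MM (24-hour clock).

23:30

1 April 2018 is a Sunday, so the first Sunday is April 1 and the third is April 15.
1 September 2018 is a Saturday, so the first Sunday is September 2 and the fourth is September 23.
Daylight saving runs 15 April – 23 September; April 13, 2018 is outside that window, so Meside District is on standard time at UTC+09:00.
16:00 Meside District − 9h = 07:00 UTC.
1 November 2017 is a Wednesday, so the first Sunday is November 5.
1 April 2018 is a Sunday, so the first Sunday is April 1.
At the standard offset (UTC−07:30), 07:00 UTC − 7h30m = 23:30 Quorvik standard time (rolling into the previous day, 12 April 2018).
The standard-time date in Quorvik, April 12, 2018, is outside the daylight-saving period (5 November 2017 – 1 April 2018), so Quorvik is on standard time, UTC−07:30.
07:00 UTC − 7h30m = 23:30 Quorvik (rolling into the previous day, 12 April 2018).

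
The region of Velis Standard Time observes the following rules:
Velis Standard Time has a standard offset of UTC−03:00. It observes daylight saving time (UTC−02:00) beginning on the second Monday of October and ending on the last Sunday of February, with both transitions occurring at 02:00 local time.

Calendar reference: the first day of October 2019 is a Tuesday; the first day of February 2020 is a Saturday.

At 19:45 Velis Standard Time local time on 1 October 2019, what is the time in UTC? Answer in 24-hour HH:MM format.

1 October 2019 is a Tuesday, so the first Monday is October 7 and the second is October 14.
1 February 2020 is a Saturday, so Sundays fall on 2, 9, 16, 23; the last is February 23.
1 October 2019 is outside the daylight-saving period (14 October 2019 – 23 February 2020), so Velis Standard Time is on standard time, UTC−03:00.
19:45 local + 3h = 22:45 UTC.

22:45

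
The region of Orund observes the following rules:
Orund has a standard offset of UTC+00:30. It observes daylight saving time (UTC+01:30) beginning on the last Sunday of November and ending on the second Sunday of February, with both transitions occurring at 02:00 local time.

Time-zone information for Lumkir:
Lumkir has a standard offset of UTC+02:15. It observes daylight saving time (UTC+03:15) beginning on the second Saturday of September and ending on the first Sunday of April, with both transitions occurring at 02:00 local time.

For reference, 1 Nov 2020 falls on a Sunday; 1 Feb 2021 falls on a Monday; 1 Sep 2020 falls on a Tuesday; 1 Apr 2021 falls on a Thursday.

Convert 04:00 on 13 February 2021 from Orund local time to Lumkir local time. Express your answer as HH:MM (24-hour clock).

1 November 2020 is a Sunday, so Sundays fall on 1, 8, 15, 22, 29; the last is November 29.
1 February 2021 is a Monday, so the first Sunday is February 7 and the second is February 14.
13 February 2021 falls between 29 November 2020 and 14 February 2021, so daylight saving is in effect and Orund is at UTC+01:30.
04:00 Orund − 1h30m = 02:30 UTC.
1 September 2020 is a Tuesday, so the first Saturday is September 5 and the second is September 12.
1 April 2021 is a Thursday, so the first Sunday is April 4.
At the standard offset (UTC+02:15), 02:30 UTC + 2h15m = 04:45 Lumkir standard time.
Daylight saving runs 12 September 2020 – 4 April 2021; the standard-time date in Lumkir, 13 February 2021, is inside that window, so Lumkir is at UTC+03:15.
02:30 UTC + 3h15m = 05:45 Lumkir.

05:45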